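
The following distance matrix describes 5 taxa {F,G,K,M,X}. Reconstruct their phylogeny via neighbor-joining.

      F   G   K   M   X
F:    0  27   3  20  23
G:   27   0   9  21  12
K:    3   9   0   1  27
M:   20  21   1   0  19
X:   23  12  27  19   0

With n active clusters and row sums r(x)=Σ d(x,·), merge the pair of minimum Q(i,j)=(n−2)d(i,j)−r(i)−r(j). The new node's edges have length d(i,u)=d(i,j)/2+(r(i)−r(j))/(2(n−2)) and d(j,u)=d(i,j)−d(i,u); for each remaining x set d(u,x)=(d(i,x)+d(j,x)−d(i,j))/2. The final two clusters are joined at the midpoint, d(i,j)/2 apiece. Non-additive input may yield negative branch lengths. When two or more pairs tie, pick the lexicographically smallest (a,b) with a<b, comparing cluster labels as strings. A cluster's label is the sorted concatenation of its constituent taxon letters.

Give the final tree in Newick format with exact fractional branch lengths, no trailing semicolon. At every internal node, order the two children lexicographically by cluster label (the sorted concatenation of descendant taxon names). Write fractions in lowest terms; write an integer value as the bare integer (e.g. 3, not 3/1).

(((F:8,K:-5):9/2,(G:4,X:8):19/2):9/4,M:9/4)

1. join G+X (d=12, Q=-114) ⇒ GX; edges |G|=4, |X|=8
  updated: d(F,GX)=19, d(GX,K)=12, d(GX,M)=14
2. join F+K (d=3, Q=-52) ⇒ FK; edges |F|=8, |K|=-5
  updated: d(FK,GX)=14, d(FK,M)=9
3. join FK+GX (d=14, Q=-37) ⇒ FGKX; edges |FK|=9/2, |GX|=19/2
  updated: d(FGKX,M)=9/2
4. join FGKX+M (d=9/2) ⇒ FGKMX; edges |FGKX|=9/4, |M|=9/4
final tree: (((F:8,K:-5):9/2,(G:4,X:8):19/2):9/4,M:9/4)
total length: 67/2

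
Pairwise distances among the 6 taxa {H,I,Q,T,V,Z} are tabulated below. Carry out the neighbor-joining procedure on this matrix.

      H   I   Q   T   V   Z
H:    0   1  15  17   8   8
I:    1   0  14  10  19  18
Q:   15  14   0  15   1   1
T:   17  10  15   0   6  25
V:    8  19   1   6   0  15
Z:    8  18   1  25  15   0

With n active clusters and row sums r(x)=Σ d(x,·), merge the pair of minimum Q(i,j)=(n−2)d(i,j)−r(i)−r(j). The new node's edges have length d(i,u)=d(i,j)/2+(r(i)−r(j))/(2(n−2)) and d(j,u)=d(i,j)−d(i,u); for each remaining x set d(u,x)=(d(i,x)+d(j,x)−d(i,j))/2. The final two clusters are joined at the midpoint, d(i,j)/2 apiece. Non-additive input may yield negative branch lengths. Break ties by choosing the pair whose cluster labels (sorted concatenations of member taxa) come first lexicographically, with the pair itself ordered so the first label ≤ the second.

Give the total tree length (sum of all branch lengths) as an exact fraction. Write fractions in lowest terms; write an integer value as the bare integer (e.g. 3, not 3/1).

step 1: merge (Q,Z) at d=1, Q=-109; branch lengths Q→-17/8, Z→25/8; new cluster QZ
  updated: d(H,QZ)=11, d(I,QZ)=31/2, d(QZ,T)=39/2, d(QZ,V)=15/2
step 2: merge (H,I) at d=1, Q=-159/2; branch lengths H→-11/12, I→23/12; new cluster HI
  updated: d(HI,QZ)=51/4, d(HI,T)=13, d(HI,V)=13
step 3: merge (HI,QZ) at d=51/4, Q=-53; branch lengths HI→49/8, QZ→53/8; new cluster HIQZ
  updated: d(HIQZ,T)=79/8, d(HIQZ,V)=31/8
step 4: merge (HIQZ,T) at d=79/8, Q=-79/4; branch lengths HIQZ→31/8, T→6; new cluster HIQTZ
  updated: d(HIQTZ,V)=0
step 5: merge (HIQTZ,V) at d=0; branch lengths HIQTZ→0, V→0; new cluster HIQTVZ
final tree: ((((H:-11/12,I:23/12):49/8,(Q:-17/8,Z:25/8):53/8):31/8,T:6):0,V:0)
total length: 197/8

197/8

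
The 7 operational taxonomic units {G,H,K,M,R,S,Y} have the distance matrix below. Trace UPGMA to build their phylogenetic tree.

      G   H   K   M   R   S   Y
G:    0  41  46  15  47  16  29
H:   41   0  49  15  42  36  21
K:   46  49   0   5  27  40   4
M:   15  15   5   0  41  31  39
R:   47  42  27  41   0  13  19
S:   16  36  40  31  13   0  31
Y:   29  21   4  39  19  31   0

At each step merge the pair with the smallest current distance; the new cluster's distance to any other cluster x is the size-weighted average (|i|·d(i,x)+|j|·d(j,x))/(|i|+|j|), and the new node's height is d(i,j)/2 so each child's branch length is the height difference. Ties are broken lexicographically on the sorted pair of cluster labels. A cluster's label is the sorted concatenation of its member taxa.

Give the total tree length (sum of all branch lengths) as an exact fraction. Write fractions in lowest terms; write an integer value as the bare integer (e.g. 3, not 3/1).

step 1: merge (K,Y) at d=4; branch lengths K→2, Y→2; new cluster KY
  updated: d(G,KY)=75/2, d(H,KY)=35, d(KY,M)=22, d(KY,R)=23, d(KY,S)=71/2
step 2: merge (R,S) at d=13; branch lengths R→13/2, S→13/2; new cluster RS
  updated: d(G,RS)=63/2, d(H,RS)=39, d(KY,RS)=117/4, d(M,RS)=36
step 3: merge (G,M) at d=15; branch lengths G→15/2, M→15/2; new cluster GM
  updated: d(GM,H)=28, d(GM,KY)=119/4, d(GM,RS)=135/4
step 4: merge (GM,H) at d=28; branch lengths GM→13/2, H→14; new cluster GHM
  updated: d(GHM,KY)=63/2, d(GHM,RS)=71/2
step 5: merge (KY,RS) at d=117/4; branch lengths KY→101/8, RS→65/8; new cluster KRSY
  updated: d(GHM,KRSY)=67/2
step 6: merge (GHM,KRSY) at d=67/2; branch lengths GHM→11/4, KRSY→17/8; new cluster GHKMRSY
final tree: (((G:15/2,M:15/2):13/2,H:14):11/4,((K:2,Y:2):101/8,(R:13/2,S:13/2):65/8):17/8)
total length: 625/8

625/8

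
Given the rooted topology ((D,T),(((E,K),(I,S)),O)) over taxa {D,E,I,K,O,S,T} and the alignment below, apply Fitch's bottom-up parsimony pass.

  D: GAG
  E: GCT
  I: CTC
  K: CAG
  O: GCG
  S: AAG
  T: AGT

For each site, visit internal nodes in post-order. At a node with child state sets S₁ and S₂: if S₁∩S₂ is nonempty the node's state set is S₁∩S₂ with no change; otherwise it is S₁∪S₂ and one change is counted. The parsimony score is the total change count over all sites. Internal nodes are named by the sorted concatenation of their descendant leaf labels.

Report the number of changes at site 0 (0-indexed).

[col 0] DT: children D:{G}, T:{A} ∪→ {A,G}; cost 1
[col 0] EK: children E:{G}, K:{C} ∪→ {C,G}; cost 1
[col 0] IS: children I:{C}, S:{A} ∪→ {A,C}; cost 1
[col 0] EIKS: children EK:{C,G}, IS:{A,C} ∩→ {C}; cost 0
[col 0] EIKOS: children EIKS:{C}, O:{G} ∪→ {C,G}; cost 1
[col 0] DEIKOST: children DT:{A,G}, EIKOS:{C,G} ∩→ {G}; cost 0
[col 1] DT: children D:{A}, T:{G} ∪→ {A,G}; cost 1
[col 1] EK: children E:{C}, K:{A} ∪→ {A,C}; cost 1
[col 1] IS: children I:{T}, S:{A} ∪→ {A,T}; cost 1
[col 1] EIKS: children EK:{A,C}, IS:{A,T} ∩→ {A}; cost 0
[col 1] EIKOS: children EIKS:{A}, O:{C} ∪→ {A,C}; cost 1
[col 1] DEIKOST: children DT:{A,G}, EIKOS:{A,C} ∩→ {A}; cost 0
[col 2] DT: children D:{G}, T:{T} ∪→ {G,T}; cost 1
[col 2] EK: children E:{T}, K:{G} ∪→ {G,T}; cost 1
[col 2] IS: children I:{C}, S:{G} ∪→ {C,G}; cost 1
[col 2] EIKS: children EK:{G,T}, IS:{C,G} ∩→ {G}; cost 0
[col 2] EIKOS: children EIKS:{G}, O:{G} ∩→ {G}; cost 0
[col 2] DEIKOST: children DT:{G,T}, EIKOS:{G} ∩→ {G}; cost 0
per-site changes: [4, 4, 3]; total = 11

4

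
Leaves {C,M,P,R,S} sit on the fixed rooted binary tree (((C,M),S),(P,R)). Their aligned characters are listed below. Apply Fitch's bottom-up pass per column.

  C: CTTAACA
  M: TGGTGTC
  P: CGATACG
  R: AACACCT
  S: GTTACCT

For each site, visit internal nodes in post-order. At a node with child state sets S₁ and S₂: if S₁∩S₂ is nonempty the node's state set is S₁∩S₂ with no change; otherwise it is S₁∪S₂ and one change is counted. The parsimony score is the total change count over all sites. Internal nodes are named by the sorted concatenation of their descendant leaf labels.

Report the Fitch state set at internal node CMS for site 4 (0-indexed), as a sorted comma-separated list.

CM@0: {C} ∪ {T} = {C,T} (union, +1)
CMS@0: {C,T} ∪ {G} = {C,G,T} (union, +1)
PR@0: {C} ∪ {A} = {A,C} (union, +1)
CMPRS@0: {C,G,T} ∩ {A,C} = {C} (intersection, +0)
CM@1: {T} ∪ {G} = {G,T} (union, +1)
CMS@1: {G,T} ∩ {T} = {T} (intersection, +0)
PR@1: {G} ∪ {A} = {A,G} (union, +1)
CMPRS@1: {T} ∪ {A,G} = {A,G,T} (union, +1)
CM@2: {T} ∪ {G} = {G,T} (union, +1)
CMS@2: {G,T} ∩ {T} = {T} (intersection, +0)
PR@2: {A} ∪ {C} = {A,C} (union, +1)
CMPRS@2: {T} ∪ {A,C} = {A,C,T} (union, +1)
CM@3: {A} ∪ {T} = {A,T} (union, +1)
CMS@3: {A,T} ∩ {A} = {A} (intersection, +0)
PR@3: {T} ∪ {A} = {A,T} (union, +1)
CMPRS@3: {A} ∩ {A,T} = {A} (intersection, +0)
CM@4: {A} ∪ {G} = {A,G} (union, +1)
CMS@4: {A,G} ∪ {C} = {A,C,G} (union, +1)
PR@4: {A} ∪ {C} = {A,C} (union, +1)
CMPRS@4: {A,C,G} ∩ {A,C} = {A,C} (intersection, +0)
CM@5: {C} ∪ {T} = {C,T} (union, +1)
CMS@5: {C,T} ∩ {C} = {C} (intersection, +0)
PR@5: {C} ∩ {C} = {C} (intersection, +0)
CMPRS@5: {C} ∩ {C} = {C} (intersection, +0)
CM@6: {A} ∪ {C} = {A,C} (union, +1)
CMS@6: {A,C} ∪ {T} = {A,C,T} (union, +1)
PR@6: {G} ∪ {T} = {G,T} (union, +1)
CMPRS@6: {A,C,T} ∩ {G,T} = {T} (intersection, +0)
per-site changes: [3, 3, 3, 2, 3, 1, 3]; total = 18

A,C,G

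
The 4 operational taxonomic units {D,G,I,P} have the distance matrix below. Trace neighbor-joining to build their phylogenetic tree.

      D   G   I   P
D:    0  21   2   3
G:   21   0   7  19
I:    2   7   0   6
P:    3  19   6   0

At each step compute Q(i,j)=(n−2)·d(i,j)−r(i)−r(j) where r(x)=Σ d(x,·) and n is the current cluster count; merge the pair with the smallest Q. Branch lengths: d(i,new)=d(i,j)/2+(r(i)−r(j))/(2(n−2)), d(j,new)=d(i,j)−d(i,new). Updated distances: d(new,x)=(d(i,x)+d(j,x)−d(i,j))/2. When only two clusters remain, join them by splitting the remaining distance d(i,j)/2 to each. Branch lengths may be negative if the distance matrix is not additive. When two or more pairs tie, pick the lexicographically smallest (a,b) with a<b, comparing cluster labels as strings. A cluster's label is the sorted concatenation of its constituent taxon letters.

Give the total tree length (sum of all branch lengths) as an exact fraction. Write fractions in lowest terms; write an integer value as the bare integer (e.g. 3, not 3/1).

17

step 1: merge (D,P) at d=3, Q=-48; branch lengths D→1, P→2; new cluster DP
  updated: d(DP,G)=37/2, d(DP,I)=5/2
step 2: merge (DP,G) at d=37/2, Q=-28; branch lengths DP→7, G→23/2; new cluster DGP
  updated: d(DGP,I)=-9/2
step 3: merge (DGP,I) at d=-9/2; branch lengths DGP→-9/4, I→-9/4; new cluster DGIP
final tree: (((D:1,P:2):7,G:23/2):-9/4,I:-9/4)
total length: 17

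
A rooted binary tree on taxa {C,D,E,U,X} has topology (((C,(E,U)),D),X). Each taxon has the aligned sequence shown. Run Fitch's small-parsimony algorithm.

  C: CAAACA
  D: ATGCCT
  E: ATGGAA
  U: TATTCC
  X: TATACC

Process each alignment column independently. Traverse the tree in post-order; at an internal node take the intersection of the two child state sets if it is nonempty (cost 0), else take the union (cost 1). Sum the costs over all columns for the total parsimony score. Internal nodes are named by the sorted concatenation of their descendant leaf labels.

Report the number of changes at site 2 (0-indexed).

3

EU@0: {A} ∪ {T} = {A,T} (union, +1)
CEU@0: {C} ∪ {A,T} = {A,C,T} (union, +1)
CDEU@0: {A,C,T} ∩ {A} = {A} (intersection, +0)
CDEUX@0: {A} ∪ {T} = {A,T} (union, +1)
EU@1: {T} ∪ {A} = {A,T} (union, +1)
CEU@1: {A} ∩ {A,T} = {A} (intersection, +0)
CDEU@1: {A} ∪ {T} = {A,T} (union, +1)
CDEUX@1: {A,T} ∩ {A} = {A} (intersection, +0)
EU@2: {G} ∪ {T} = {G,T} (union, +1)
CEU@2: {A} ∪ {G,T} = {A,G,T} (union, +1)
CDEU@2: {A,G,T} ∩ {G} = {G} (intersection, +0)
CDEUX@2: {G} ∪ {T} = {G,T} (union, +1)
EU@3: {G} ∪ {T} = {G,T} (union, +1)
CEU@3: {A} ∪ {G,T} = {A,G,T} (union, +1)
CDEU@3: {A,G,T} ∪ {C} = {A,C,G,T} (union, +1)
CDEUX@3: {A,C,G,T} ∩ {A} = {A} (intersection, +0)
EU@4: {A} ∪ {C} = {A,C} (union, +1)
CEU@4: {C} ∩ {A,C} = {C} (intersection, +0)
CDEU@4: {C} ∩ {C} = {C} (intersection, +0)
CDEUX@4: {C} ∩ {C} = {C} (intersection, +0)
EU@5: {A} ∪ {C} = {A,C} (union, +1)
CEU@5: {A} ∩ {A,C} = {A} (intersection, +0)
CDEU@5: {A} ∪ {T} = {A,T} (union, +1)
CDEUX@5: {A,T} ∪ {C} = {A,C,T} (union, +1)
per-site changes: [3, 2, 3, 3, 1, 3]; total = 15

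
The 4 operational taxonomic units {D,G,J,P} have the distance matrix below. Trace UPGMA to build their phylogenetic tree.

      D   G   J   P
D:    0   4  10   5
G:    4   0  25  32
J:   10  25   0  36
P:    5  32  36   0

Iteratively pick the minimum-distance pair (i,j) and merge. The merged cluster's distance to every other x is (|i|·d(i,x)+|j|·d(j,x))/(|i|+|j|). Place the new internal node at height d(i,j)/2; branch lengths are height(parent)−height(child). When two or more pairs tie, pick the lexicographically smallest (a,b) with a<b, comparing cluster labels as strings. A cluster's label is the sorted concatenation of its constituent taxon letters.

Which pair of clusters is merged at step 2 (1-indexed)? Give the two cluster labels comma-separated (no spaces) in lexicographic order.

1. join D+G (d=4) ⇒ DG; edges |D|=2, |G|=2
  updated: d(DG,J)=35/2, d(DG,P)=37/2
2. join DG+J (d=35/2) ⇒ DGJ; edges |DG|=27/4, |J|=35/4
  updated: d(DGJ,P)=73/3
3. join DGJ+P (d=73/3) ⇒ DGJP; edges |DGJ|=41/12, |P|=73/6
final tree: (((D:2,G:2):27/4,J:35/4):41/12,P:73/6)
total length: 421/12

DG,J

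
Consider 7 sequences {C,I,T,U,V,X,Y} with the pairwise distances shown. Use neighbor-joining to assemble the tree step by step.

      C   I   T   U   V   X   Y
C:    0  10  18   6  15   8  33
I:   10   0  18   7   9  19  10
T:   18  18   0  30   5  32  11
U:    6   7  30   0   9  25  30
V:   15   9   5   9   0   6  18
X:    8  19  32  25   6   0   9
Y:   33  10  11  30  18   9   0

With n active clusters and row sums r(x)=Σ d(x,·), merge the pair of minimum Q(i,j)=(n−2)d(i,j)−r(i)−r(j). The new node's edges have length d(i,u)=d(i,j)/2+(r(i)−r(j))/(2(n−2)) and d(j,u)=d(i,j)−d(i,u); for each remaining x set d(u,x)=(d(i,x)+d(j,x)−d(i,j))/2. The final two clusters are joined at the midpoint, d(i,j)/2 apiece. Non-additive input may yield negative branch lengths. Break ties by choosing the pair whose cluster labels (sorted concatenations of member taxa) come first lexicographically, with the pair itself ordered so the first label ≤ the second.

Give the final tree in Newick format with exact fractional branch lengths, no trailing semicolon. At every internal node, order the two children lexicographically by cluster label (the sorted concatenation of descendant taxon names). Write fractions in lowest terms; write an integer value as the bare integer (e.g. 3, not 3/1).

(((((C:23/16,U:73/16):29/8,I:15/8):21/4,(T:29/5,Y:26/5):47/8):13/8,V:-17/16):113/32,X:113/32)

step 1: merge (T,Y) at d=11, Q=-170; branch lengths T→29/5, Y→26/5; new cluster TY
  updated: d(C,TY)=20, d(I,TY)=17/2, d(TY,U)=49/2, d(TY,V)=6, d(TY,X)=15
step 2: merge (C,U) at d=6, Q=-213/2; branch lengths C→23/16, U→73/16; new cluster CU
  updated: d(CU,I)=11/2, d(CU,TY)=77/4, d(CU,V)=9, d(CU,X)=27/2
step 3: merge (CU,I) at d=11/2, Q=-291/4; branch lengths CU→29/8, I→15/8; new cluster CIU
  updated: d(CIU,TY)=89/8, d(CIU,V)=25/4, d(CIU,X)=27/2
step 4: merge (CIU,TY) at d=89/8, Q=-163/4; branch lengths CIU→21/4, TY→47/8; new cluster CITUY
  updated: d(CITUY,V)=9/16, d(CITUY,X)=139/16
step 5: merge (CITUY,V) at d=9/16, Q=-61/4; branch lengths CITUY→13/8, V→-17/16; new cluster CITUVY
  updated: d(CITUVY,X)=113/16
step 6: merge (CITUVY,X) at d=113/16; branch lengths CITUVY→113/32, X→113/32; new cluster CITUVXY
final tree: (((((C:23/16,U:73/16):29/8,I:15/8):21/4,(T:29/5,Y:26/5):47/8):13/8,V:-17/16):113/32,X:113/32)
total length: 165/4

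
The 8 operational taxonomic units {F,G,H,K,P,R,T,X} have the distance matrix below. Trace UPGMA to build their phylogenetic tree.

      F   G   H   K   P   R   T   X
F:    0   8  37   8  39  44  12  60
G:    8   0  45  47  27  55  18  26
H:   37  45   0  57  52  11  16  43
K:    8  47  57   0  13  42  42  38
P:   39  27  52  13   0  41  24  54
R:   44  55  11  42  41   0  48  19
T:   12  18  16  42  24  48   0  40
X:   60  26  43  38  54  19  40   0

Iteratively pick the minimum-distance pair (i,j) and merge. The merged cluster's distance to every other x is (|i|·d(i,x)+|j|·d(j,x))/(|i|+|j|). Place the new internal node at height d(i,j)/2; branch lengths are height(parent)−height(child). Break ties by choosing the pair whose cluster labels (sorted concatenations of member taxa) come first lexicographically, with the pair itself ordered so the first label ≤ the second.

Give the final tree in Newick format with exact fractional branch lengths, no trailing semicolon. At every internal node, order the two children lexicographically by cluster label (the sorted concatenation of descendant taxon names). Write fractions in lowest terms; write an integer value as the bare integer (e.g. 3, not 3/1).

1. join F+G (d=8) ⇒ FG; edges |F|=4, |G|=4
  updated: d(FG,H)=41, d(FG,K)=55/2, d(FG,P)=33, d(FG,R)=99/2, d(FG,T)=15, d(FG,X)=43
2. join H+R (d=11) ⇒ HR; edges |H|=11/2, |R|=11/2
  updated: d(FG,HR)=181/4, d(HR,K)=99/2, d(HR,P)=93/2, d(HR,T)=32, d(HR,X)=31
3. join K+P (d=13) ⇒ KP; edges |K|=13/2, |P|=13/2
  updated: d(FG,KP)=121/4, d(HR,KP)=48, d(KP,T)=33, d(KP,X)=46
4. join FG+T (d=15) ⇒ FGT; edges |FG|=7/2, |T|=15/2
  updated: d(FGT,HR)=245/6, d(FGT,KP)=187/6, d(FGT,X)=42
5. join HR+X (d=31) ⇒ HRX; edges |HR|=10, |X|=31/2
  updated: d(FGT,HRX)=371/9, d(HRX,KP)=142/3
6. join FGT+KP (d=187/6) ⇒ FGKPT; edges |FGT|=97/12, |KP|=109/12
  updated: d(FGKPT,HRX)=131/3
7. join FGKPT+HRX (d=131/3) ⇒ FGHKPRTX; edges |FGKPT|=25/4, |HRX|=19/3
final tree: ((((F:4,G:4):7/2,T:15/2):97/12,(K:13/2,P:13/2):109/12):25/4,((H:11/2,R:11/2):10,X:31/2):19/3)
total length: 393/4

((((F:4,G:4):7/2,T:15/2):97/12,(K:13/2,P:13/2):109/12):25/4,((H:11/2,R:11/2):10,X:31/2):19/3)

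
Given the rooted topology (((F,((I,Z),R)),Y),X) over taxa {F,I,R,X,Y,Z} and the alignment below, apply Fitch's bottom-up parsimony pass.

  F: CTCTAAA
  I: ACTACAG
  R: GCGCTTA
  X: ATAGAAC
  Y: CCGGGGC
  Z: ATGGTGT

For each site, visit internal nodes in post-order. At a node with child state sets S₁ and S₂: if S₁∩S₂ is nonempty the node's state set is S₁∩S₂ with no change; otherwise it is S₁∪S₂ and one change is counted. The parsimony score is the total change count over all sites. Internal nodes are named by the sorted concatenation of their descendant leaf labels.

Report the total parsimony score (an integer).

site 0, node IZ: I={A} ∩ Z={A} → {A} (+0)
site 0, node IRZ: IZ={A} ∪ R={G} → {A,G} (+1)
site 0, node FIRZ: F={C} ∪ IRZ={A,G} → {A,C,G} (+1)
site 0, node FIRYZ: FIRZ={A,C,G} ∩ Y={C} → {C} (+0)
site 0, node FIRXYZ: FIRYZ={C} ∪ X={A} → {A,C} (+1)
site 1, node IZ: I={C} ∪ Z={T} → {C,T} (+1)
site 1, node IRZ: IZ={C,T} ∩ R={C} → {C} (+0)
site 1, node FIRZ: F={T} ∪ IRZ={C} → {C,T} (+1)
site 1, node FIRYZ: FIRZ={C,T} ∩ Y={C} → {C} (+0)
site 1, node FIRXYZ: FIRYZ={C} ∪ X={T} → {C,T} (+1)
site 2, node IZ: I={T} ∪ Z={G} → {G,T} (+1)
site 2, node IRZ: IZ={G,T} ∩ R={G} → {G} (+0)
site 2, node FIRZ: F={C} ∪ IRZ={G} → {C,G} (+1)
site 2, node FIRYZ: FIRZ={C,G} ∩ Y={G} → {G} (+0)
site 2, node FIRXYZ: FIRYZ={G} ∪ X={A} → {A,G} (+1)
site 3, node IZ: I={A} ∪ Z={G} → {A,G} (+1)
site 3, node IRZ: IZ={A,G} ∪ R={C} → {A,C,G} (+1)
site 3, node FIRZ: F={T} ∪ IRZ={A,C,G} → {A,C,G,T} (+1)
site 3, node FIRYZ: FIRZ={A,C,G,T} ∩ Y={G} → {G} (+0)
site 3, node FIRXYZ: FIRYZ={G} ∩ X={G} → {G} (+0)
site 4, node IZ: I={C} ∪ Z={T} → {C,T} (+1)
site 4, node IRZ: IZ={C,T} ∩ R={T} → {T} (+0)
site 4, node FIRZ: F={A} ∪ IRZ={T} → {A,T} (+1)
site 4, node FIRYZ: FIRZ={A,T} ∪ Y={G} → {A,G,T} (+1)
site 4, node FIRXYZ: FIRYZ={A,G,T} ∩ X={A} → {A} (+0)
site 5, node IZ: I={A} ∪ Z={G} → {A,G} (+1)
site 5, node IRZ: IZ={A,G} ∪ R={T} → {A,G,T} (+1)
site 5, node FIRZ: F={A} ∩ IRZ={A,G,T} → {A} (+0)
site 5, node FIRYZ: FIRZ={A} ∪ Y={G} → {A,G} (+1)
site 5, node FIRXYZ: FIRYZ={A,G} ∩ X={A} → {A} (+0)
site 6, node IZ: I={G} ∪ Z={T} → {G,T} (+1)
site 6, node IRZ: IZ={G,T} ∪ R={A} → {A,G,T} (+1)
site 6, node FIRZ: F={A} ∩ IRZ={A,G,T} → {A} (+0)
site 6, node FIRYZ: FIRZ={A} ∪ Y={C} → {A,C} (+1)
site 6, node FIRXYZ: FIRYZ={A,C} ∩ X={C} → {C} (+0)
per-site changes: [3, 3, 3, 3, 3, 3, 3]; total = 21

21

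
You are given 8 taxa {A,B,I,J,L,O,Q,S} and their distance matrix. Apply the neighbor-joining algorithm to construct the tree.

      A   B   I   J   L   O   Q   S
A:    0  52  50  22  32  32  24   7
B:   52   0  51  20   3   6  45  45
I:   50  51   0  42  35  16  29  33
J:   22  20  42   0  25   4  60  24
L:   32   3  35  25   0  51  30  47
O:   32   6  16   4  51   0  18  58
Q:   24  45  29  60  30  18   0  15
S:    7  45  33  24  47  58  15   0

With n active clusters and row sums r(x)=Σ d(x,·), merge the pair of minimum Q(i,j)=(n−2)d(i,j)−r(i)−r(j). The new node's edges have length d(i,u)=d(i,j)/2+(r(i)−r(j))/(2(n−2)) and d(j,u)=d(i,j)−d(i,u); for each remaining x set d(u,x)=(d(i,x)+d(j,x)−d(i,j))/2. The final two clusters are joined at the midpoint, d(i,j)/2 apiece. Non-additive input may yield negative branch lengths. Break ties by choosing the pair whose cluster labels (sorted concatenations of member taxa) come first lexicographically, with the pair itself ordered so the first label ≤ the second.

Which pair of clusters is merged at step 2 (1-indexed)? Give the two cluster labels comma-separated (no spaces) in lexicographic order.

step 1: merge (B,L) at d=3, Q=-427; branch lengths B→17/12, L→19/12; new cluster BL
  updated: d(A,BL)=81/2, d(BL,I)=83/2, d(BL,J)=21, d(BL,O)=27, d(BL,Q)=36, d(BL,S)=89/2
step 2: merge (A,S) at d=7, Q=-322; branch lengths A→29/10, S→41/10; new cluster AS
  updated: d(AS,BL)=39, d(AS,I)=38, d(AS,J)=39/2, d(AS,O)=83/2, d(AS,Q)=16
step 3: merge (AS,Q) at d=16, Q=-249; branch lengths AS→59/8, Q→69/8; new cluster AQS
  updated: d(AQS,BL)=59/2, d(AQS,I)=51/2, d(AQS,J)=127/4, d(AQS,O)=87/4
step 4: merge (AQS,I) at d=51/2, Q=-157; branch lengths AQS→10, I→31/2; new cluster AIQS
  updated: d(AIQS,BL)=91/4, d(AIQS,J)=193/8, d(AIQS,O)=49/8
step 5: merge (AIQS,BL) at d=91/4, Q=-313/4; branch lengths AIQS→111/16, BL→253/16; new cluster ABILQS
  updated: d(ABILQS,J)=179/16, d(ABILQS,O)=83/16
step 6: merge (ABILQS,J) at d=179/16, Q=-163/8; branch lengths ABILQS→99/16, J→5; new cluster ABIJLQS
  updated: d(ABIJLQS,O)=-1
step 7: merge (ABIJLQS,O) at d=-1; branch lengths ABIJLQS→-1/2, O→-1/2; new cluster ABIJLOQS
final tree: ((((((A:29/10,S:41/10):59/8,Q:69/8):10,I:31/2):111/16,(B:17/12,L:19/12):253/16):99/16,J:5):-1/2,O:-1/2)
total length: 1351/16

A,S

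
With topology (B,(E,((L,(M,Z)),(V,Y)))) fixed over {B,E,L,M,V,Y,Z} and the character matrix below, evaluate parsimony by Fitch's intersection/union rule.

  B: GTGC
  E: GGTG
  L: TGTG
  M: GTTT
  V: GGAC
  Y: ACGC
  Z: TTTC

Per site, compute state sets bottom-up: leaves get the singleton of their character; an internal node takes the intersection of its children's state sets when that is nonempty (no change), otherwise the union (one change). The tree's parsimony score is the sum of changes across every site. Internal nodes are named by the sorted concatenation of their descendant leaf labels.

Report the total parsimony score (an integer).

site 0, node MZ: M={G} ∪ Z={T} → {G,T} (+1)
site 0, node LMZ: L={T} ∩ MZ={G,T} → {T} (+0)
site 0, node VY: V={G} ∪ Y={A} → {A,G} (+1)
site 0, node LMVYZ: LMZ={T} ∪ VY={A,G} → {A,G,T} (+1)
site 0, node ELMVYZ: E={G} ∩ LMVYZ={A,G,T} → {G} (+0)
site 0, node BELMVYZ: B={G} ∩ ELMVYZ={G} → {G} (+0)
site 1, node MZ: M={T} ∩ Z={T} → {T} (+0)
site 1, node LMZ: L={G} ∪ MZ={T} → {G,T} (+1)
site 1, node VY: V={G} ∪ Y={C} → {C,G} (+1)
site 1, node LMVYZ: LMZ={G,T} ∩ VY={C,G} → {G} (+0)
site 1, node ELMVYZ: E={G} ∩ LMVYZ={G} → {G} (+0)
site 1, node BELMVYZ: B={T} ∪ ELMVYZ={G} → {G,T} (+1)
site 2, node MZ: M={T} ∩ Z={T} → {T} (+0)
site 2, node LMZ: L={T} ∩ MZ={T} → {T} (+0)
site 2, node VY: V={A} ∪ Y={G} → {A,G} (+1)
site 2, node LMVYZ: LMZ={T} ∪ VY={A,G} → {A,G,T} (+1)
site 2, node ELMVYZ: E={T} ∩ LMVYZ={A,G,T} → {T} (+0)
site 2, node BELMVYZ: B={G} ∪ ELMVYZ={T} → {G,T} (+1)
site 3, node MZ: M={T} ∪ Z={C} → {C,T} (+1)
site 3, node LMZ: L={G} ∪ MZ={C,T} → {C,G,T} (+1)
site 3, node VY: V={C} ∩ Y={C} → {C} (+0)
site 3, node LMVYZ: LMZ={C,G,T} ∩ VY={C} → {C} (+0)
site 3, node ELMVYZ: E={G} ∪ LMVYZ={C} → {C,G} (+1)
site 3, node BELMVYZ: B={C} ∩ ELMVYZ={C,G} → {C} (+0)
per-site changes: [3, 3, 3, 3]; total = 12

12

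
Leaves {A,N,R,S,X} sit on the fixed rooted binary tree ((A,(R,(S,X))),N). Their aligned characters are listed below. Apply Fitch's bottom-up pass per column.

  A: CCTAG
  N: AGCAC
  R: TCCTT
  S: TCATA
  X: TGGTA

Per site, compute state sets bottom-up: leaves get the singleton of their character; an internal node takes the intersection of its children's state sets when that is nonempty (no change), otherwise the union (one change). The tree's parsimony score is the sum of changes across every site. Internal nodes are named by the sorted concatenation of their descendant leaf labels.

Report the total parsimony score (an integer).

[col 0] SX: children S:{T}, X:{T} ∩→ {T}; cost 0
[col 0] RSX: children R:{T}, SX:{T} ∩→ {T}; cost 0
[col 0] ARSX: children A:{C}, RSX:{T} ∪→ {C,T}; cost 1
[col 0] ANRSX: children ARSX:{C,T}, N:{A} ∪→ {A,C,T}; cost 1
[col 1] SX: children S:{C}, X:{G} ∪→ {C,G}; cost 1
[col 1] RSX: children R:{C}, SX:{C,G} ∩→ {C}; cost 0
[col 1] ARSX: children A:{C}, RSX:{C} ∩→ {C}; cost 0
[col 1] ANRSX: children ARSX:{C}, N:{G} ∪→ {C,G}; cost 1
[col 2] SX: children S:{A}, X:{G} ∪→ {A,G}; cost 1
[col 2] RSX: children R:{C}, SX:{A,G} ∪→ {A,C,G}; cost 1
[col 2] ARSX: children A:{T}, RSX:{A,C,G} ∪→ {A,C,G,T}; cost 1
[col 2] ANRSX: children ARSX:{A,C,G,T}, N:{C} ∩→ {C}; cost 0
[col 3] SX: children S:{T}, X:{T} ∩→ {T}; cost 0
[col 3] RSX: children R:{T}, SX:{T} ∩→ {T}; cost 0
[col 3] ARSX: children A:{A}, RSX:{T} ∪→ {A,T}; cost 1
[col 3] ANRSX: children ARSX:{A,T}, N:{A} ∩→ {A}; cost 0
[col 4] SX: children S:{A}, X:{A} ∩→ {A}; cost 0
[col 4] RSX: children R:{T}, SX:{A} ∪→ {A,T}; cost 1
[col 4] ARSX: children A:{G}, RSX:{A,T} ∪→ {A,G,T}; cost 1
[col 4] ANRSX: children ARSX:{A,G,T}, N:{C} ∪→ {A,C,G,T}; cost 1
per-site changes: [2, 2, 3, 1, 3]; total = 11

11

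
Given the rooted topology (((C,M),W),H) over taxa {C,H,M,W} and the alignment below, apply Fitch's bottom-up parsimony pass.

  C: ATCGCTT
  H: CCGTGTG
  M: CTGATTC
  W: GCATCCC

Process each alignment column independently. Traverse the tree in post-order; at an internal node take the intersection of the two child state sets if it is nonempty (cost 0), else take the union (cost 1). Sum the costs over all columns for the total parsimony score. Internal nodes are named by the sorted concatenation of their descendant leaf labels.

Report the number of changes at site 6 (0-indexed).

2

[col 0] CM: children C:{A}, M:{C} ∪→ {A,C}; cost 1
[col 0] CMW: children CM:{A,C}, W:{G} ∪→ {A,C,G}; cost 1
[col 0] CHMW: children CMW:{A,C,G}, H:{C} ∩→ {C}; cost 0
[col 1] CM: children C:{T}, M:{T} ∩→ {T}; cost 0
[col 1] CMW: children CM:{T}, W:{C} ∪→ {C,T}; cost 1
[col 1] CHMW: children CMW:{C,T}, H:{C} ∩→ {C}; cost 0
[col 2] CM: children C:{C}, M:{G} ∪→ {C,G}; cost 1
[col 2] CMW: children CM:{C,G}, W:{A} ∪→ {A,C,G}; cost 1
[col 2] CHMW: children CMW:{A,C,G}, H:{G} ∩→ {G}; cost 0
[col 3] CM: children C:{G}, M:{A} ∪→ {A,G}; cost 1
[col 3] CMW: children CM:{A,G}, W:{T} ∪→ {A,G,T}; cost 1
[col 3] CHMW: children CMW:{A,G,T}, H:{T} ∩→ {T}; cost 0
[col 4] CM: children C:{C}, M:{T} ∪→ {C,T}; cost 1
[col 4] CMW: children CM:{C,T}, W:{C} ∩→ {C}; cost 0
[col 4] CHMW: children CMW:{C}, H:{G} ∪→ {C,G}; cost 1
[col 5] CM: children C:{T}, M:{T} ∩→ {T}; cost 0
[col 5] CMW: children CM:{T}, W:{C} ∪→ {C,T}; cost 1
[col 5] CHMW: children CMW:{C,T}, H:{T} ∩→ {T}; cost 0
[col 6] CM: children C:{T}, M:{C} ∪→ {C,T}; cost 1
[col 6] CMW: children CM:{C,T}, W:{C} ∩→ {C}; cost 0
[col 6] CHMW: children CMW:{C}, H:{G} ∪→ {C,G}; cost 1
per-site changes: [2, 1, 2, 2, 2, 1, 2]; total = 12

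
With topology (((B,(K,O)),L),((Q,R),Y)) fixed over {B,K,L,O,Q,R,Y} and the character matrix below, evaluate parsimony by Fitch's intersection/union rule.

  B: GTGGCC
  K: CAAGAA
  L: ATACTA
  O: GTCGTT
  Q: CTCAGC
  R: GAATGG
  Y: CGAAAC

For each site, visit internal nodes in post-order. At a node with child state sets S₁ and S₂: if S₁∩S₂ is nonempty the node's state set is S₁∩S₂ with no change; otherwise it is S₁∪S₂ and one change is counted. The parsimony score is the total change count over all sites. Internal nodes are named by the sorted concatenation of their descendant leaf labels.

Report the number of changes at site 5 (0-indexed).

KO@0: {C} ∪ {G} = {C,G} (union, +1)
BKO@0: {G} ∩ {C,G} = {G} (intersection, +0)
BKLO@0: {G} ∪ {A} = {A,G} (union, +1)
QR@0: {C} ∪ {G} = {C,G} (union, +1)
QRY@0: {C,G} ∩ {C} = {C} (intersection, +0)
BKLOQRY@0: {A,G} ∪ {C} = {A,C,G} (union, +1)
KO@1: {A} ∪ {T} = {A,T} (union, +1)
BKO@1: {T} ∩ {A,T} = {T} (intersection, +0)
BKLO@1: {T} ∩ {T} = {T} (intersection, +0)
QR@1: {T} ∪ {A} = {A,T} (union, +1)
QRY@1: {A,T} ∪ {G} = {A,G,T} (union, +1)
BKLOQRY@1: {T} ∩ {A,G,T} = {T} (intersection, +0)
KO@2: {A} ∪ {C} = {A,C} (union, +1)
BKO@2: {G} ∪ {A,C} = {A,C,G} (union, +1)
BKLO@2: {A,C,G} ∩ {A} = {A} (intersection, +0)
QR@2: {C} ∪ {A} = {A,C} (union, +1)
QRY@2: {A,C} ∩ {A} = {A} (intersection, +0)
BKLOQRY@2: {A} ∩ {A} = {A} (intersection, +0)
KO@3: {G} ∩ {G} = {G} (intersection, +0)
BKO@3: {G} ∩ {G} = {G} (intersection, +0)
BKLO@3: {G} ∪ {C} = {C,G} (union, +1)
QR@3: {A} ∪ {T} = {A,T} (union, +1)
QRY@3: {A,T} ∩ {A} = {A} (intersection, +0)
BKLOQRY@3: {C,G} ∪ {A} = {A,C,G} (union, +1)
KO@4: {A} ∪ {T} = {A,T} (union, +1)
BKO@4: {C} ∪ {A,T} = {A,C,T} (union, +1)
BKLO@4: {A,C,T} ∩ {T} = {T} (intersection, +0)
QR@4: {G} ∩ {G} = {G} (intersection, +0)
QRY@4: {G} ∪ {A} = {A,G} (union, +1)
BKLOQRY@4: {T} ∪ {A,G} = {A,G,T} (union, +1)
KO@5: {A} ∪ {T} = {A,T} (union, +1)
BKO@5: {C} ∪ {A,T} = {A,C,T} (union, +1)
BKLO@5: {A,C,T} ∩ {A} = {A} (intersection, +0)
QR@5: {C} ∪ {G} = {C,G} (union, +1)
QRY@5: {C,G} ∩ {C} = {C} (intersection, +0)
BKLOQRY@5: {A} ∪ {C} = {A,C} (union, +1)
per-site changes: [4, 3, 3, 3, 4, 4]; total = 21

4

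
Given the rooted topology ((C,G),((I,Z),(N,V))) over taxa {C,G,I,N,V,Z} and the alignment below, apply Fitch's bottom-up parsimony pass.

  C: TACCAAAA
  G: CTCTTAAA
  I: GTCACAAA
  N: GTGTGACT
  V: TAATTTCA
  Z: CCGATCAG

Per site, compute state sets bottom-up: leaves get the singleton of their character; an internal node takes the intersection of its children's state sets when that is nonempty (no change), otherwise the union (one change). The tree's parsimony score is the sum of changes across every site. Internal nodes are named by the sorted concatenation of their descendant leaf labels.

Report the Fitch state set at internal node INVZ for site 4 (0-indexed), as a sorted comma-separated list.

T

[col 0] CG: children C:{T}, G:{C} ∪→ {C,T}; cost 1
[col 0] IZ: children I:{G}, Z:{C} ∪→ {C,G}; cost 1
[col 0] NV: children N:{G}, V:{T} ∪→ {G,T}; cost 1
[col 0] INVZ: children IZ:{C,G}, NV:{G,T} ∩→ {G}; cost 0
[col 0] CGINVZ: children CG:{C,T}, INVZ:{G} ∪→ {C,G,T}; cost 1
[col 1] CG: children C:{A}, G:{T} ∪→ {A,T}; cost 1
[col 1] IZ: children I:{T}, Z:{C} ∪→ {C,T}; cost 1
[col 1] NV: children N:{T}, V:{A} ∪→ {A,T}; cost 1
[col 1] INVZ: children IZ:{C,T}, NV:{A,T} ∩→ {T}; cost 0
[col 1] CGINVZ: children CG:{A,T}, INVZ:{T} ∩→ {T}; cost 0
[col 2] CG: children C:{C}, G:{C} ∩→ {C}; cost 0
[col 2] IZ: children I:{C}, Z:{G} ∪→ {C,G}; cost 1
[col 2] NV: children N:{G}, V:{A} ∪→ {A,G}; cost 1
[col 2] INVZ: children IZ:{C,G}, NV:{A,G} ∩→ {G}; cost 0
[col 2] CGINVZ: children CG:{C}, INVZ:{G} ∪→ {C,G}; cost 1
[col 3] CG: children C:{C}, G:{T} ∪→ {C,T}; cost 1
[col 3] IZ: children I:{A}, Z:{A} ∩→ {A}; cost 0
[col 3] NV: children N:{T}, V:{T} ∩→ {T}; cost 0
[col 3] INVZ: children IZ:{A}, NV:{T} ∪→ {A,T}; cost 1
[col 3] CGINVZ: children CG:{C,T}, INVZ:{A,T} ∩→ {T}; cost 0
[col 4] CG: children C:{A}, G:{T} ∪→ {A,T}; cost 1
[col 4] IZ: children I:{C}, Z:{T} ∪→ {C,T}; cost 1
[col 4] NV: children N:{G}, V:{T} ∪→ {G,T}; cost 1
[col 4] INVZ: children IZ:{C,T}, NV:{G,T} ∩→ {T}; cost 0
[col 4] CGINVZ: children CG:{A,T}, INVZ:{T} ∩→ {T}; cost 0
[col 5] CG: children C:{A}, G:{A} ∩→ {A}; cost 0
[col 5] IZ: children I:{A}, Z:{C} ∪→ {A,C}; cost 1
[col 5] NV: children N:{A}, V:{T} ∪→ {A,T}; cost 1
[col 5] INVZ: children IZ:{A,C}, NV:{A,T} ∩→ {A}; cost 0
[col 5] CGINVZ: children CG:{A}, INVZ:{A} ∩→ {A}; cost 0
[col 6] CG: children C:{A}, G:{A} ∩→ {A}; cost 0
[col 6] IZ: children I:{A}, Z:{A} ∩→ {A}; cost 0
[col 6] NV: children N:{C}, V:{C} ∩→ {C}; cost 0
[col 6] INVZ: children IZ:{A}, NV:{C} ∪→ {A,C}; cost 1
[col 6] CGINVZ: children CG:{A}, INVZ:{A,C} ∩→ {A}; cost 0
[col 7] CG: children C:{A}, G:{A} ∩→ {A}; cost 0
[col 7] IZ: children I:{A}, Z:{G} ∪→ {A,G}; cost 1
[col 7] NV: children N:{T}, V:{A} ∪→ {A,T}; cost 1
[col 7] INVZ: children IZ:{A,G}, NV:{A,T} ∩→ {A}; cost 0
[col 7] CGINVZ: children CG:{A}, INVZ:{A} ∩→ {A}; cost 0
per-site changes: [4, 3, 3, 2, 3, 2, 1, 2]; total = 20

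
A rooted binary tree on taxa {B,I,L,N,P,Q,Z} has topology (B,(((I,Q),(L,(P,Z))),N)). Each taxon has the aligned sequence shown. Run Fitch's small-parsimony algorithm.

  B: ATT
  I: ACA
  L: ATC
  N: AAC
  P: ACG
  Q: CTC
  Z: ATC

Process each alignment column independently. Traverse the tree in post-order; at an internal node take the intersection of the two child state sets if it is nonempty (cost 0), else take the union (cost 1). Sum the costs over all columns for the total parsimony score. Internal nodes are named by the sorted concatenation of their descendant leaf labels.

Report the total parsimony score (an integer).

7

[col 0] IQ: children I:{A}, Q:{C} ∪→ {A,C}; cost 1
[col 0] PZ: children P:{A}, Z:{A} ∩→ {A}; cost 0
[col 0] LPZ: children L:{A}, PZ:{A} ∩→ {A}; cost 0
[col 0] ILPQZ: children IQ:{A,C}, LPZ:{A} ∩→ {A}; cost 0
[col 0] ILNPQZ: children ILPQZ:{A}, N:{A} ∩→ {A}; cost 0
[col 0] BILNPQZ: children B:{A}, ILNPQZ:{A} ∩→ {A}; cost 0
[col 1] IQ: children I:{C}, Q:{T} ∪→ {C,T}; cost 1
[col 1] PZ: children P:{C}, Z:{T} ∪→ {C,T}; cost 1
[col 1] LPZ: children L:{T}, PZ:{C,T} ∩→ {T}; cost 0
[col 1] ILPQZ: children IQ:{C,T}, LPZ:{T} ∩→ {T}; cost 0
[col 1] ILNPQZ: children ILPQZ:{T}, N:{A} ∪→ {A,T}; cost 1
[col 1] BILNPQZ: children B:{T}, ILNPQZ:{A,T} ∩→ {T}; cost 0
[col 2] IQ: children I:{A}, Q:{C} ∪→ {A,C}; cost 1
[col 2] PZ: children P:{G}, Z:{C} ∪→ {C,G}; cost 1
[col 2] LPZ: children L:{C}, PZ:{C,G} ∩→ {C}; cost 0
[col 2] ILPQZ: children IQ:{A,C}, LPZ:{C} ∩→ {C}; cost 0
[col 2] ILNPQZ: children ILPQZ:{C}, N:{C} ∩→ {C}; cost 0
[col 2] BILNPQZ: children B:{T}, ILNPQZ:{C} ∪→ {C,T}; cost 1
per-site changes: [1, 3, 3]; total = 7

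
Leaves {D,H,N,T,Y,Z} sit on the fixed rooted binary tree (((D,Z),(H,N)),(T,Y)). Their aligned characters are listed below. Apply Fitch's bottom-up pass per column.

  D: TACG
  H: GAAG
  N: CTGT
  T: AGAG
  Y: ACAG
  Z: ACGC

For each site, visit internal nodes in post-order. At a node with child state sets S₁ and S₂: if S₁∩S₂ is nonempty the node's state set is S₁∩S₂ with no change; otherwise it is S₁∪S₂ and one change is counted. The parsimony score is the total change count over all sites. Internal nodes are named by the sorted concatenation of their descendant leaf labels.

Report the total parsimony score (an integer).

site 0, node DZ: D={T} ∪ Z={A} → {A,T} (+1)
site 0, node HN: H={G} ∪ N={C} → {C,G} (+1)
site 0, node DHNZ: DZ={A,T} ∪ HN={C,G} → {A,C,G,T} (+1)
site 0, node TY: T={A} ∩ Y={A} → {A} (+0)
site 0, node DHNTYZ: DHNZ={A,C,G,T} ∩ TY={A} → {A} (+0)
site 1, node DZ: D={A} ∪ Z={C} → {A,C} (+1)
site 1, node HN: H={A} ∪ N={T} → {A,T} (+1)
site 1, node DHNZ: DZ={A,C} ∩ HN={A,T} → {A} (+0)
site 1, node TY: T={G} ∪ Y={C} → {C,G} (+1)
site 1, node DHNTYZ: DHNZ={A} ∪ TY={C,G} → {A,C,G} (+1)
site 2, node DZ: D={C} ∪ Z={G} → {C,G} (+1)
site 2, node HN: H={A} ∪ N={G} → {A,G} (+1)
site 2, node DHNZ: DZ={C,G} ∩ HN={A,G} → {G} (+0)
site 2, node TY: T={A} ∩ Y={A} → {A} (+0)
site 2, node DHNTYZ: DHNZ={G} ∪ TY={A} → {A,G} (+1)
site 3, node DZ: D={G} ∪ Z={C} → {C,G} (+1)
site 3, node HN: H={G} ∪ N={T} → {G,T} (+1)
site 3, node DHNZ: DZ={C,G} ∩ HN={G,T} → {G} (+0)
site 3, node TY: T={G} ∩ Y={G} → {G} (+0)
site 3, node DHNTYZ: DHNZ={G} ∩ TY={G} → {G} (+0)
per-site changes: [3, 4, 3, 2]; total = 12

12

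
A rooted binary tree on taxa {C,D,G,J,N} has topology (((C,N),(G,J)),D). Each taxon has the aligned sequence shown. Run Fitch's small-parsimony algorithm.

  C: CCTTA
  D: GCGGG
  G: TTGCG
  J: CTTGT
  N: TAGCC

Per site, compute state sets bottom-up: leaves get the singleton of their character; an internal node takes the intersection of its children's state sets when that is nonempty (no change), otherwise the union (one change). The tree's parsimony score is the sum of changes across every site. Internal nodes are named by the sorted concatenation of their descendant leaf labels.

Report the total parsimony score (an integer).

site 0, node CN: C={C} ∪ N={T} → {C,T} (+1)
site 0, node GJ: G={T} ∪ J={C} → {C,T} (+1)
site 0, node CGJN: CN={C,T} ∩ GJ={C,T} → {C,T} (+0)
site 0, node CDGJN: CGJN={C,T} ∪ D={G} → {C,G,T} (+1)
site 1, node CN: C={C} ∪ N={A} → {A,C} (+1)
site 1, node GJ: G={T} ∩ J={T} → {T} (+0)
site 1, node CGJN: CN={A,C} ∪ GJ={T} → {A,C,T} (+1)
site 1, node CDGJN: CGJN={A,C,T} ∩ D={C} → {C} (+0)
site 2, node CN: C={T} ∪ N={G} → {G,T} (+1)
site 2, node GJ: G={G} ∪ J={T} → {G,T} (+1)
site 2, node CGJN: CN={G,T} ∩ GJ={G,T} → {G,T} (+0)
site 2, node CDGJN: CGJN={G,T} ∩ D={G} → {G} (+0)
site 3, node CN: C={T} ∪ N={C} → {C,T} (+1)
site 3, node GJ: G={C} ∪ J={G} → {C,G} (+1)
site 3, node CGJN: CN={C,T} ∩ GJ={C,G} → {C} (+0)
site 3, node CDGJN: CGJN={C} ∪ D={G} → {C,G} (+1)
site 4, node CN: C={A} ∪ N={C} → {A,C} (+1)
site 4, node GJ: G={G} ∪ J={T} → {G,T} (+1)
site 4, node CGJN: CN={A,C} ∪ GJ={G,T} → {A,C,G,T} (+1)
site 4, node CDGJN: CGJN={A,C,G,T} ∩ D={G} → {G} (+0)
per-site changes: [3, 2, 2, 3, 3]; total = 13

13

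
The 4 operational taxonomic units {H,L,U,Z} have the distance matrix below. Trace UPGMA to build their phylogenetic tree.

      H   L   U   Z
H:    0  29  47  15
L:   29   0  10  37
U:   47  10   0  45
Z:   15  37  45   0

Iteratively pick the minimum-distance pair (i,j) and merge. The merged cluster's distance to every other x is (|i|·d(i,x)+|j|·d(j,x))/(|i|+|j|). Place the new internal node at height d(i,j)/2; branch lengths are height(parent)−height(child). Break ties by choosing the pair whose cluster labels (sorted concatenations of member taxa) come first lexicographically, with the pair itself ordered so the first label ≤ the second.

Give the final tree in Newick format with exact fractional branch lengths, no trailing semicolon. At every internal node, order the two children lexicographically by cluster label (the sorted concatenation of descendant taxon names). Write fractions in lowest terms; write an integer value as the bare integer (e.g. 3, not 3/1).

((H:15/2,Z:15/2):49/4,(L:5,U:5):59/4)

iteration 1: select L,U (d=10); attach at lengths (5, 5); label the merged cluster LU
  updated: d(H,LU)=38, d(LU,Z)=41
iteration 2: select H,Z (d=15); attach at lengths (15/2, 15/2); label the merged cluster HZ
  updated: d(HZ,LU)=79/2
iteration 3: select HZ,LU (d=79/2); attach at lengths (49/4, 59/4); label the merged cluster HLUZ
final tree: ((H:15/2,Z:15/2):49/4,(L:5,U:5):59/4)
total length: 52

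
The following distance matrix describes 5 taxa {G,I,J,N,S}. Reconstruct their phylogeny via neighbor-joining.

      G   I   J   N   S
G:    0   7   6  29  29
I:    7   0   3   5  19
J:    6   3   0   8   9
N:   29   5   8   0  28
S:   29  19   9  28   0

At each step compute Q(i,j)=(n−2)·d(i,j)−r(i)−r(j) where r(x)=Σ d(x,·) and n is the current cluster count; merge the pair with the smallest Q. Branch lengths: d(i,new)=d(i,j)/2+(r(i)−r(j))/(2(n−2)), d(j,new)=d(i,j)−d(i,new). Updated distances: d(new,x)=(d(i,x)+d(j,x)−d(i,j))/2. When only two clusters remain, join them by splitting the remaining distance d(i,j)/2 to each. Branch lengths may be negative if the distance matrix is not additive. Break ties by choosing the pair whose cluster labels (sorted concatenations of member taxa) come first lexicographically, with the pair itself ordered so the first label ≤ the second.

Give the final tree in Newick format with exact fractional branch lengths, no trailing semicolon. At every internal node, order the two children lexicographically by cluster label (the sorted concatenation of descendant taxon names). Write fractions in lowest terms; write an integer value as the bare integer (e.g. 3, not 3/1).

(((G:21/2,(I:-7/2,N:17/2):5):5/2,J:-23/4):59/8,S:59/8)

iteration 1: select I,N (d=5, Q=-89); attach at lengths (-7/2, 17/2); label the merged cluster IN
  updated: d(G,IN)=31/2, d(IN,J)=3, d(IN,S)=21
iteration 2: select G,IN (d=31/2, Q=-59); attach at lengths (21/2, 5); label the merged cluster GIN
  updated: d(GIN,J)=-13/4, d(GIN,S)=69/4
iteration 3: select GIN,J (d=-13/4, Q=-23); attach at lengths (5/2, -23/4); label the merged cluster GIJN
  updated: d(GIJN,S)=59/4
iteration 4: select GIJN,S (d=59/4); attach at lengths (59/8, 59/8); label the merged cluster GIJNS
final tree: (((G:21/2,(I:-7/2,N:17/2):5):5/2,J:-23/4):59/8,S:59/8)
total length: 32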